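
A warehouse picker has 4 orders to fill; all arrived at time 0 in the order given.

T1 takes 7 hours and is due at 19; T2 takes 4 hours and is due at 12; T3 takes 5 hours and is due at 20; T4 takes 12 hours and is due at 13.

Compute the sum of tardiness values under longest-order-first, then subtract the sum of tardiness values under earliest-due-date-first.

LPT (decreasing processing time): T4 T1 T3 T2.
T4: 0→12, due 13, tardiness 0
T1: 12→19, due 19, tardiness 0
T3: 19→24, due 20, tardiness 4
T2: 24→28, due 12, tardiness 16
Sum = 0+0+4+16 = 20.
EDD (increasing due date): T2 T4 T1 T3.
T2: 0→4, due 12, tardiness 0
T4: 4→16, due 13, tardiness 3
T1: 16→23, due 19, tardiness 4
T3: 23→28, due 20, tardiness 8
Sum = 0+3+4+8 = 15.
Difference = 20 − 15 = 5.

5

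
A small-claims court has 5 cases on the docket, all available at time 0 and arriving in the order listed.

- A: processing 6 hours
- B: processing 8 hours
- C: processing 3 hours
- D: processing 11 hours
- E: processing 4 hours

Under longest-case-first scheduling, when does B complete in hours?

LPT (decreasing processing time): D B A E C.
D: 0→11
B: 11→19

19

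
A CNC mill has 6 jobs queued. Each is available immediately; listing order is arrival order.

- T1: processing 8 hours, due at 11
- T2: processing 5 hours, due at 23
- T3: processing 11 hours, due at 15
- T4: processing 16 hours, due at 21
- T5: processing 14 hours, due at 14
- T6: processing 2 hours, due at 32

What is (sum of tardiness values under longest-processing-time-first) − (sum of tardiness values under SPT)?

LPT (decreasing processing time): T4 T5 T3 T1 T2 T6.
T4: 0→16, due 21, tardiness 0
T5: 16→30, due 14, tardiness 16
T3: 30→41, due 15, tardiness 26
T1: 41→49, due 11, tardiness 38
T2: 49→54, due 23, tardiness 31
T6: 54→56, due 32, tardiness 24
Sum = 0+16+26+38+31+24 = 135.
SPT (increasing processing time): T6 T2 T1 T3 T5 T4.
T6: 0→2, due 32, tardiness 0
T2: 2→7, due 23, tardiness 0
T1: 7→15, due 11, tardiness 4
T3: 15→26, due 15, tardiness 11
T5: 26→40, due 14, tardiness 26
T4: 40→56, due 21, tardiness 35
Sum = 0+0+4+11+26+35 = 76.
Difference = 135 − 76 = 59.

59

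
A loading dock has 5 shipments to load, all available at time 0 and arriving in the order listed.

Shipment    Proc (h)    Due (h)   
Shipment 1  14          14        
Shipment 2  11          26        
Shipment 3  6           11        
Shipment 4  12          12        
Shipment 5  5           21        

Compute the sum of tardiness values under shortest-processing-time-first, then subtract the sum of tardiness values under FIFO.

-22

SPT (increasing processing time): Shipment 5 Shipment 3 Shipment 2 Shipment 4 Shipment 1.
Shipment 5: 0→5, due 21, tardiness 0
Shipment 3: 5→11, due 11, tardiness 0
Shipment 2: 11→22, due 26, tardiness 0
Shipment 4: 22→34, due 12, tardiness 22
Shipment 1: 34→48, due 14, tardiness 34
Sum = 0+0+0+22+34 = 56.
FIFO (arrival order): Shipment 1 Shipment 2 Shipment 3 Shipment 4 Shipment 5.
Shipment 1: 0→14, due 14, tardiness 0
Shipment 2: 14→25, due 26, tardiness 0
Shipment 3: 25→31, due 11, tardiness 20
Shipment 4: 31→43, due 12, tardiness 31
Shipment 5: 43→48, due 21, tardiness 27
Sum = 0+0+20+31+27 = 78.
Difference = 56 − 78 = -22.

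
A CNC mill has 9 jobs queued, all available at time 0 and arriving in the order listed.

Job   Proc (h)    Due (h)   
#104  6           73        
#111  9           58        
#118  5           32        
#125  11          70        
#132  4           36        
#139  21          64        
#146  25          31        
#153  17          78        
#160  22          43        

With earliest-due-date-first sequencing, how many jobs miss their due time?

6

EDD (increasing due date): #146 #118 #132 #160 #111 #139 #125 #104 #153.
#146: 0→25, due 31, tardiness 0
#118: 25→30, due 32, tardiness 0
#132: 30→34, due 36, tardiness 0
#160: 34→56, due 43, tardiness 13
#111: 56→65, due 58, tardiness 7
#139: 65→86, due 64, tardiness 22
#125: 86→97, due 70, tardiness 27
#104: 97→103, due 73, tardiness 30
#153: 103→120, due 78, tardiness 42
Late jobs: 6.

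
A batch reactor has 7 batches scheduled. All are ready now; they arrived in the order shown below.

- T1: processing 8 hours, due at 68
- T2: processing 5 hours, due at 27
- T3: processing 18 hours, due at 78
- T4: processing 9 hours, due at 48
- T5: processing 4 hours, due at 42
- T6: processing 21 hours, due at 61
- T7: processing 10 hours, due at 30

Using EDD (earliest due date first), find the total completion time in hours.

248

EDD (increasing due date): T2 T7 T5 T4 T6 T1 T3.
T2: 0→5
T7: 5→15
T5: 15→19
T4: 19→28
T6: 28→49
T1: 49→57
T3: 57→75
Sum = 5+15+19+28+49+57+75 = 248.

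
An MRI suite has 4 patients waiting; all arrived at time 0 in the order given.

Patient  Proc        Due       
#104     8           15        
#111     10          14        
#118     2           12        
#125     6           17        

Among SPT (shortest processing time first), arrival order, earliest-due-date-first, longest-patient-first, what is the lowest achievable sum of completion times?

52

SPT (increasing processing time): #118 #125 #104 #111.
#118: 0→2
#125: 2→8
#104: 8→16
#111: 16→26
Sum = 2+8+16+26 = 52.
FIFO (arrival order): #104 #111 #118 #125.
#104: 0→8
#111: 8→18
#118: 18→20
#125: 20→26
Sum = 8+18+20+26 = 72.
EDD (increasing due date): #118 #111 #104 #125.
#118: 0→2
#111: 2→12
#104: 12→20
#125: 20→26
Sum = 2+12+20+26 = 60.
LPT (decreasing processing time): #111 #104 #125 #118.
#111: 0→10
#104: 10→18
#125: 18→24
#118: 24→26
Sum = 10+18+24+26 = 78.
SPT 52, FIFO 72, EDD 60, LPT 78 → minimum 52.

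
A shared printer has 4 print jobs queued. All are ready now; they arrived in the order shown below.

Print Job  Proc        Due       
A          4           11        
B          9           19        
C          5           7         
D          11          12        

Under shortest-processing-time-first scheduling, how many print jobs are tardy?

2

SPT (increasing processing time): A C B D.
A: 0→4, due 11, tardiness 0
C: 4→9, due 7, tardiness 2
B: 9→18, due 19, tardiness 0
D: 18→29, due 12, tardiness 17
Late print jobs: 2.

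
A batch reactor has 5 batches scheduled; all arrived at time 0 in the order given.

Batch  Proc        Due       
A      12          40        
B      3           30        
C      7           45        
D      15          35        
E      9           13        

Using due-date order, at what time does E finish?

EDD (increasing due date): E B D A C.
E: 0→9

9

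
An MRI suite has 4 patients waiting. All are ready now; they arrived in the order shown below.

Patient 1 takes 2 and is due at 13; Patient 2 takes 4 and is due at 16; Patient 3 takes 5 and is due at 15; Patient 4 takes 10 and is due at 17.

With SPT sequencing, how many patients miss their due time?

SPT (increasing processing time): Patient 1 Patient 2 Patient 3 Patient 4.
Patient 1: 0→2, due 13, tardiness 0
Patient 2: 2→6, due 16, tardiness 0
Patient 3: 6→11, due 15, tardiness 0
Patient 4: 11→21, due 17, tardiness 4
Late patients: 1.

1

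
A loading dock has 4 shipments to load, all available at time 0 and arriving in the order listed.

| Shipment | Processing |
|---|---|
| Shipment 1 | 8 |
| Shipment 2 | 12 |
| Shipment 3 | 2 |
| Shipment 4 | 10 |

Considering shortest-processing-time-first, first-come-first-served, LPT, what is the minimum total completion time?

SPT (increasing processing time): Shipment 3 Shipment 1 Shipment 4 Shipment 2.
Shipment 3: 0→2
Shipment 1: 2→10
Shipment 4: 10→20
Shipment 2: 20→32
Sum = 2+10+20+32 = 64.
FIFO (arrival order): Shipment 1 Shipment 2 Shipment 3 Shipment 4.
Shipment 1: 0→8
Shipment 2: 8→20
Shipment 3: 20→22
Shipment 4: 22→32
Sum = 8+20+22+32 = 82.
LPT (decreasing processing time): Shipment 2 Shipment 4 Shipment 1 Shipment 3.
Shipment 2: 0→12
Shipment 4: 12→22
Shipment 1: 22→30
Shipment 3: 30→32
Sum = 12+22+30+32 = 96.
SPT 64, FIFO 82, LPT 96 → minimum 64.

64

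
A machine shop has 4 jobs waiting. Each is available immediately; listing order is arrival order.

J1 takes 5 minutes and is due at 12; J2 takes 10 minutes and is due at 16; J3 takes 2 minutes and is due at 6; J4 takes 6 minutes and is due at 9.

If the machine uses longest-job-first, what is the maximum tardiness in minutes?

LPT (decreasing processing time): J2 J4 J1 J3.
J2: 0→10, due 16, tardiness 0
J4: 10→16, due 9, tardiness 7
J1: 16→21, due 12, tardiness 9
J3: 21→23, due 6, tardiness 17
Maximum = 17.

17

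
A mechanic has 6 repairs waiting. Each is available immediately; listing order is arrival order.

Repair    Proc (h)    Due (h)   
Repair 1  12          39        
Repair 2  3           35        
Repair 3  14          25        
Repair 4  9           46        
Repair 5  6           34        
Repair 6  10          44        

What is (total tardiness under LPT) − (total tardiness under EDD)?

LPT (decreasing processing time): Repair 3 Repair 1 Repair 6 Repair 4 Repair 5 Repair 2.
Repair 3: 0→14, due 25, tardiness 0
Repair 1: 14→26, due 39, tardiness 0
Repair 6: 26→36, due 44, tardiness 0
Repair 4: 36→45, due 46, tardiness 0
Repair 5: 45→51, due 34, tardiness 17
Repair 2: 51→54, due 35, tardiness 19
Sum = 0+0+0+0+17+19 = 36.
EDD (increasing due date): Repair 3 Repair 5 Repair 2 Repair 1 Repair 6 Repair 4.
Repair 3: 0→14, due 25, tardiness 0
Repair 5: 14→20, due 34, tardiness 0
Repair 2: 20→23, due 35, tardiness 0
Repair 1: 23→35, due 39, tardiness 0
Repair 6: 35→45, due 44, tardiness 1
Repair 4: 45→54, due 46, tardiness 8
Sum = 0+0+0+0+1+8 = 9.
Difference = 36 − 9 = 27.

27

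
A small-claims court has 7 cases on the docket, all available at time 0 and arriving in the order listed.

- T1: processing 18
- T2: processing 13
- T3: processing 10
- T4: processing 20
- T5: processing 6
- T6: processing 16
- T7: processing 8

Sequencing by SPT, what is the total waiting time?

SPT (increasing processing time): T5 T7 T3 T2 T6 T1 T4.
T5: waits 0, runs 0→6
T7: waits 6, runs 6→14
T3: waits 14, runs 14→24
T2: waits 24, runs 24→37
T6: waits 37, runs 37→53
T1: waits 53, runs 53→71
T4: waits 71, runs 71→91
Sum = 0+6+14+24+37+53+71 = 205.

205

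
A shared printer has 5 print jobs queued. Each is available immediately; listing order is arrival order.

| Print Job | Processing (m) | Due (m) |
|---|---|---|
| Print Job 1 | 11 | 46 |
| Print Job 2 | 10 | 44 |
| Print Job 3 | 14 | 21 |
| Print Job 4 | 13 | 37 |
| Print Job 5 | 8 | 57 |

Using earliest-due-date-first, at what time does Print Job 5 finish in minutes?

56

EDD (increasing due date): Print Job 3 Print Job 4 Print Job 2 Print Job 1 Print Job 5.
Print Job 3: 0→14
Print Job 4: 14→27
Print Job 2: 27→37
Print Job 1: 37→48
Print Job 5: 48→56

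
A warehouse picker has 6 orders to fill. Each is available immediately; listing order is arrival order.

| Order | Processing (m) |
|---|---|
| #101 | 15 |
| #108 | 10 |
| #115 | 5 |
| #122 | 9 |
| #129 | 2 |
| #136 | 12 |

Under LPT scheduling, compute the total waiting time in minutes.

LPT (decreasing processing time): #101 #136 #108 #122 #115 #129.
#101: waits 0, runs 0→15
#136: waits 15, runs 15→27
#108: waits 27, runs 27→37
#122: waits 37, runs 37→46
#115: waits 46, runs 46→51
#129: waits 51, runs 51→53
Sum = 0+15+27+37+46+51 = 176.

176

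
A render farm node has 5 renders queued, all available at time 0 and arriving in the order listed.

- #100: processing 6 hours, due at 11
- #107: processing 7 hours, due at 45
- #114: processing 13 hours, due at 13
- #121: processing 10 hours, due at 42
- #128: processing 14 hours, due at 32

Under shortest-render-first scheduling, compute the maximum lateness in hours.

SPT (increasing processing time): #100 #107 #121 #114 #128.
#100: 0→6, due 11, lateness -5
#107: 6→13, due 45, lateness -32
#121: 13→23, due 42, lateness -19
#114: 23→36, due 13, lateness 23
#128: 36→50, due 32, lateness 18
Maximum = 23.

23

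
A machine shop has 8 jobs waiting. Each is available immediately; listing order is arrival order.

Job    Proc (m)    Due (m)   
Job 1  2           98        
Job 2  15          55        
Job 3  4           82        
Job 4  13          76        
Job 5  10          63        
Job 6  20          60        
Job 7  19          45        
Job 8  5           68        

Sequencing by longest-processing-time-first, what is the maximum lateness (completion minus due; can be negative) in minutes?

LPT (decreasing processing time): Job 6 Job 7 Job 2 Job 4 Job 5 Job 8 Job 3 Job 1.
Job 6: 0→20, due 60, lateness -40
Job 7: 20→39, due 45, lateness -6
Job 2: 39→54, due 55, lateness -1
Job 4: 54→67, due 76, lateness -9
Job 5: 67→77, due 63, lateness 14
Job 8: 77→82, due 68, lateness 14
Job 3: 82→86, due 82, lateness 4
Job 1: 86→88, due 98, lateness -10
Maximum = 14.

14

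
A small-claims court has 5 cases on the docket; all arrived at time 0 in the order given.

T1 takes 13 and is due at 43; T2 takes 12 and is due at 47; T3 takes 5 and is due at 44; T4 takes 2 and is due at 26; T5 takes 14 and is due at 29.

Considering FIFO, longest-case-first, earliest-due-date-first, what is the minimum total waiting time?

81

FIFO (arrival order): T1 T2 T3 T4 T5.
T1: waits 0, runs 0→13
T2: waits 13, runs 13→25
T3: waits 25, runs 25→30
T4: waits 30, runs 30→32
T5: waits 32, runs 32→46
Sum = 0+13+25+30+32 = 100.
LPT (decreasing processing time): T5 T1 T2 T3 T4.
T5: waits 0, runs 0→14
T1: waits 14, runs 14→27
T2: waits 27, runs 27→39
T3: waits 39, runs 39→44
T4: waits 44, runs 44→46
Sum = 0+14+27+39+44 = 124.
EDD (increasing due date): T4 T5 T1 T3 T2.
T4: waits 0, runs 0→2
T5: waits 2, runs 2→16
T1: waits 16, runs 16→29
T3: waits 29, runs 29→34
T2: waits 34, runs 34→46
Sum = 0+2+16+29+34 = 81.
FIFO 100, LPT 124, EDD 81 → minimum 81.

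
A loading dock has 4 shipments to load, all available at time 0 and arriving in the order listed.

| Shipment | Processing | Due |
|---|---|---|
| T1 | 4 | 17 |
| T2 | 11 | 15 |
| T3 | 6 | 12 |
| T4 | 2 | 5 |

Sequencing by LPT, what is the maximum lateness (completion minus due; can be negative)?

LPT (decreasing processing time): T2 T3 T1 T4.
T2: 0→11, due 15, lateness -4
T3: 11→17, due 12, lateness 5
T1: 17→21, due 17, lateness 4
T4: 21→23, due 5, lateness 18
Maximum = 18.

18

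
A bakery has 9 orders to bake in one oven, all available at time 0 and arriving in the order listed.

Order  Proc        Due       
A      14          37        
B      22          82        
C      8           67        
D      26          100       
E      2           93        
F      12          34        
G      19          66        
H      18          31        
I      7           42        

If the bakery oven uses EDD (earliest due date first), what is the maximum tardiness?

28

EDD (increasing due date): H F A I G C B E D.
H: 0→18, due 31, tardiness 0
F: 18→30, due 34, tardiness 0
A: 30→44, due 37, tardiness 7
I: 44→51, due 42, tardiness 9
G: 51→70, due 66, tardiness 4
C: 70→78, due 67, tardiness 11
B: 78→100, due 82, tardiness 18
E: 100→102, due 93, tardiness 9
D: 102→128, due 100, tardiness 28
Maximum = 28.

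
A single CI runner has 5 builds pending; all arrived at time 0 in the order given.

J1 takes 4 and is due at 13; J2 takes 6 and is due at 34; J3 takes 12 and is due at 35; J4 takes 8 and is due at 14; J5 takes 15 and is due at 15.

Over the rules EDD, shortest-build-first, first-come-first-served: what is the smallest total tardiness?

EDD (increasing due date): J1 J4 J5 J2 J3.
J1: 0→4, due 13, tardiness 0
J4: 4→12, due 14, tardiness 0
J5: 12→27, due 15, tardiness 12
J2: 27→33, due 34, tardiness 0
J3: 33→45, due 35, tardiness 10
Sum = 0+0+12+0+10 = 22.
SPT (increasing processing time): J1 J2 J4 J3 J5.
J1: 0→4, due 13, tardiness 0
J2: 4→10, due 34, tardiness 0
J4: 10→18, due 14, tardiness 4
J3: 18→30, due 35, tardiness 0
J5: 30→45, due 15, tardiness 30
Sum = 0+0+4+0+30 = 34.
FIFO (arrival order): J1 J2 J3 J4 J5.
J1: 0→4, due 13, tardiness 0
J2: 4→10, due 34, tardiness 0
J3: 10→22, due 35, tardiness 0
J4: 22→30, due 14, tardiness 16
J5: 30→45, due 15, tardiness 30
Sum = 0+0+0+16+30 = 46.
EDD 22, SPT 34, FIFO 46 → minimum 22.

22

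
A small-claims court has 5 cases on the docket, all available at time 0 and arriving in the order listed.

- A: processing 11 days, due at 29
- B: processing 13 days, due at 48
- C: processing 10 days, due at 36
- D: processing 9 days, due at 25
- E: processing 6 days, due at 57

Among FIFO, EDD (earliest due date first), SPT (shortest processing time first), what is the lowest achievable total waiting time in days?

82

FIFO (arrival order): A B C D E.
A: waits 0, runs 0→11
B: waits 11, runs 11→24
C: waits 24, runs 24→34
D: waits 34, runs 34→43
E: waits 43, runs 43→49
Sum = 0+11+24+34+43 = 112.
EDD (increasing due date): D A C B E.
D: waits 0, runs 0→9
A: waits 9, runs 9→20
C: waits 20, runs 20→30
B: waits 30, runs 30→43
E: waits 43, runs 43→49
Sum = 0+9+20+30+43 = 102.
SPT (increasing processing time): E D C A B.
E: waits 0, runs 0→6
D: waits 6, runs 6→15
C: waits 15, runs 15→25
A: waits 25, runs 25→36
B: waits 36, runs 36→49
Sum = 0+6+15+25+36 = 82.
FIFO 112, EDD 102, SPT 82 → minimum 82.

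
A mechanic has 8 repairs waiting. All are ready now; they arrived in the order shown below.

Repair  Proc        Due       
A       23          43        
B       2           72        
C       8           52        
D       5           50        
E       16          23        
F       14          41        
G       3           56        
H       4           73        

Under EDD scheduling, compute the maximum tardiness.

EDD (increasing due date): E F A D C G B H.
E: 0→16, due 23, tardiness 0
F: 16→30, due 41, tardiness 0
A: 30→53, due 43, tardiness 10
D: 53→58, due 50, tardiness 8
C: 58→66, due 52, tardiness 14
G: 66→69, due 56, tardiness 13
B: 69→71, due 72, tardiness 0
H: 71→75, due 73, tardiness 2
Maximum = 14.

14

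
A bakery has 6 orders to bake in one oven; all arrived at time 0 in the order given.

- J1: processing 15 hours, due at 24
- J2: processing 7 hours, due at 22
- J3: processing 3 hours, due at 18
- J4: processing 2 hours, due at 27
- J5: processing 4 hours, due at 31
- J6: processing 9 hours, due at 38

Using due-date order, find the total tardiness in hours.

EDD (increasing due date): J3 J2 J1 J4 J5 J6.
J3: 0→3, due 18, tardiness 0
J2: 3→10, due 22, tardiness 0
J1: 10→25, due 24, tardiness 1
J4: 25→27, due 27, tardiness 0
J5: 27→31, due 31, tardiness 0
J6: 31→40, due 38, tardiness 2
Sum = 0+0+1+0+0+2 = 3.

3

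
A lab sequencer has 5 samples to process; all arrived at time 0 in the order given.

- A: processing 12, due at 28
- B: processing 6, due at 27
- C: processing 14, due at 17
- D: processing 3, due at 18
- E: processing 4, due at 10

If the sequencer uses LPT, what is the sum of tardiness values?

52

LPT (decreasing processing time): C A B E D.
C: 0→14, due 17, tardiness 0
A: 14→26, due 28, tardiness 0
B: 26→32, due 27, tardiness 5
E: 32→36, due 10, tardiness 26
D: 36→39, due 18, tardiness 21
Sum = 0+0+5+26+21 = 52.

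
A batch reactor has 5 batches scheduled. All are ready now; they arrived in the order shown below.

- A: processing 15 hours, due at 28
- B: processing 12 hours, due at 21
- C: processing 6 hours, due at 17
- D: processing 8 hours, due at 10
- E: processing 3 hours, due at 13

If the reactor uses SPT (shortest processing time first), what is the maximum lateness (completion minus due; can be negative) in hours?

16

SPT (increasing processing time): E C D B A.
E: 0→3, due 13, lateness -10
C: 3→9, due 17, lateness -8
D: 9→17, due 10, lateness 7
B: 17→29, due 21, lateness 8
A: 29→44, due 28, lateness 16
Maximum = 16.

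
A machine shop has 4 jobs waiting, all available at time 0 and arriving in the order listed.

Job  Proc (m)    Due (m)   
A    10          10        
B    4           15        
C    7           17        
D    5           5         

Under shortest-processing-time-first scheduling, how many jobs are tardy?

SPT (increasing processing time): B D C A.
B: 0→4, due 15, tardiness 0
D: 4→9, due 5, tardiness 4
C: 9→16, due 17, tardiness 0
A: 16→26, due 10, tardiness 16
Late jobs: 2.

2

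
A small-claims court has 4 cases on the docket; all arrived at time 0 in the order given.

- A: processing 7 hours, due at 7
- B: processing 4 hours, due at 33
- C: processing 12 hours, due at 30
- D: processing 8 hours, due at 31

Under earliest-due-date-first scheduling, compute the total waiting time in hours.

53

EDD (increasing due date): A C D B.
A: waits 0, runs 0→7
C: waits 7, runs 7→19
D: waits 19, runs 19→27
B: waits 27, runs 27→31
Sum = 0+7+19+27 = 53.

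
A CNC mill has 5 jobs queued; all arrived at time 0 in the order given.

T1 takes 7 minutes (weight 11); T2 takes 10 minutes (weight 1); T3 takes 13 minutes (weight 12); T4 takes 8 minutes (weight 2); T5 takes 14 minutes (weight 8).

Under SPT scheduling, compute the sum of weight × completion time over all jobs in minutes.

1004

SPT (increasing processing time): T1 T4 T2 T3 T5.
T1: finishes 7, weight 11, w·C = 77
T4: finishes 15, weight 2, w·C = 30
T2: finishes 25, weight 1, w·C = 25
T3: finishes 38, weight 12, w·C = 456
T5: finishes 52, weight 8, w·C = 416
Sum = 77+30+25+456+416 = 1004.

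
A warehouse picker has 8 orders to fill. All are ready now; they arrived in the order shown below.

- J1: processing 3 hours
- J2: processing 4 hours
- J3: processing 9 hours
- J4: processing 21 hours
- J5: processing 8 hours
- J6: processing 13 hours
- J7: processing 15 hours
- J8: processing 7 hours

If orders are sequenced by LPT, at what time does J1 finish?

80

LPT (decreasing processing time): J4 J7 J6 J3 J5 J8 J2 J1.
J4: 0→21
J7: 21→36
J6: 36→49
J3: 49→58
J5: 58→66
J8: 66→73
J2: 73→77
J1: 77→80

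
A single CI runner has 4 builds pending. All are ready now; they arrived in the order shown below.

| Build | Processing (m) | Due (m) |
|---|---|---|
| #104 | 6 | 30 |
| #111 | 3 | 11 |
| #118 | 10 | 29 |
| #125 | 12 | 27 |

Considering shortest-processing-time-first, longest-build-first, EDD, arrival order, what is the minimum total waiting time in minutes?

31

SPT (increasing processing time): #111 #104 #118 #125.
#111: waits 0, runs 0→3
#104: waits 3, runs 3→9
#118: waits 9, runs 9→19
#125: waits 19, runs 19→31
Sum = 0+3+9+19 = 31.
LPT (decreasing processing time): #125 #118 #104 #111.
#125: waits 0, runs 0→12
#118: waits 12, runs 12→22
#104: waits 22, runs 22→28
#111: waits 28, runs 28→31
Sum = 0+12+22+28 = 62.
EDD (increasing due date): #111 #125 #118 #104.
#111: waits 0, runs 0→3
#125: waits 3, runs 3→15
#118: waits 15, runs 15→25
#104: waits 25, runs 25→31
Sum = 0+3+15+25 = 43.
FIFO (arrival order): #104 #111 #118 #125.
#104: waits 0, runs 0→6
#111: waits 6, runs 6→9
#118: waits 9, runs 9→19
#125: waits 19, runs 19→31
Sum = 0+6+9+19 = 34.
SPT 31, LPT 62, EDD 43, FIFO 34 → minimum 31.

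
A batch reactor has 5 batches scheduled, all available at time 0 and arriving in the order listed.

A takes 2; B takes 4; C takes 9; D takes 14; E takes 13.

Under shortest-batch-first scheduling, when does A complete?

2

SPT (increasing processing time): A B C E D.
A: 0→2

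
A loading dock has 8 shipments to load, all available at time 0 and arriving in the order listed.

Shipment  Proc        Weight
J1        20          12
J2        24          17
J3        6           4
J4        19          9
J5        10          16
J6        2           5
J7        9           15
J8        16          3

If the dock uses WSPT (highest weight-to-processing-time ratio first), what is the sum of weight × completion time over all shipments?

WSPT (decreasing weight/processing-time ratio): J6 J7 J5 J2 J3 J1 J4 J8.
J6: finishes 2, weight 5, w·C = 10
J7: finishes 11, weight 15, w·C = 165
J5: finishes 21, weight 16, w·C = 336
J2: finishes 45, weight 17, w·C = 765
J3: finishes 51, weight 4, w·C = 204
J1: finishes 71, weight 12, w·C = 852
J4: finishes 90, weight 9, w·C = 810
J8: finishes 106, weight 3, w·C = 318
Sum = 10+165+336+765+204+852+810+318 = 3460.

3460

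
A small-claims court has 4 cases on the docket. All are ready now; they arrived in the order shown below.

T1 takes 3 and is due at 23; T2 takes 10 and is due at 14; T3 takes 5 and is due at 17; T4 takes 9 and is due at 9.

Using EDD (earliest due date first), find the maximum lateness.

EDD (increasing due date): T4 T2 T3 T1.
T4: 0→9, due 9, lateness 0
T2: 9→19, due 14, lateness 5
T3: 19→24, due 17, lateness 7
T1: 24→27, due 23, lateness 4
Maximum = 7.

7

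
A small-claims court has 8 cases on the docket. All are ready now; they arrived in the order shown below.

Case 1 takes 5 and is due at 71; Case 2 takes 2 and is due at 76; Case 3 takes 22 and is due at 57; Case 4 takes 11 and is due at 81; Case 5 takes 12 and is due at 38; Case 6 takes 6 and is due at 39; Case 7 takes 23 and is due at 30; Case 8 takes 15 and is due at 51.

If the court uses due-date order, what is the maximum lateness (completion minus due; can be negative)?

EDD (increasing due date): Case 7 Case 5 Case 6 Case 8 Case 3 Case 1 Case 2 Case 4.
Case 7: 0→23, due 30, lateness -7
Case 5: 23→35, due 38, lateness -3
Case 6: 35→41, due 39, lateness 2
Case 8: 41→56, due 51, lateness 5
Case 3: 56→78, due 57, lateness 21
Case 1: 78→83, due 71, lateness 12
Case 2: 83→85, due 76, lateness 9
Case 4: 85→96, due 81, lateness 15
Maximum = 21.

21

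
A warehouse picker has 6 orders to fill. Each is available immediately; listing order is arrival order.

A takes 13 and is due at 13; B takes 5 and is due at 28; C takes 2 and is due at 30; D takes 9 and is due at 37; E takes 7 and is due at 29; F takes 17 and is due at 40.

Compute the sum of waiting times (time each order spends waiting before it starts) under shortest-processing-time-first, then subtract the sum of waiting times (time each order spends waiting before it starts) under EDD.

-37

SPT (increasing processing time): C B E D A F.
C: waits 0, runs 0→2
B: waits 2, runs 2→7
E: waits 7, runs 7→14
D: waits 14, runs 14→23
A: waits 23, runs 23→36
F: waits 36, runs 36→53
Sum = 0+2+7+14+23+36 = 82.
EDD (increasing due date): A B E C D F.
A: waits 0, runs 0→13
B: waits 13, runs 13→18
E: waits 18, runs 18→25
C: waits 25, runs 25→27
D: waits 27, runs 27→36
F: waits 36, runs 36→53
Sum = 0+13+18+25+27+36 = 119.
Difference = 82 − 119 = -37.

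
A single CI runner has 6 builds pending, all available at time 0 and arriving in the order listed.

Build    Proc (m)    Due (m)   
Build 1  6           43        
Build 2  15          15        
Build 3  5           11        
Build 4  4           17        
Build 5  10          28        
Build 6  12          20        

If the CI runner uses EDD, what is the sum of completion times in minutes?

EDD (increasing due date): Build 3 Build 2 Build 4 Build 6 Build 5 Build 1.
Build 3: 0→5
Build 2: 5→20
Build 4: 20→24
Build 6: 24→36
Build 5: 36→46
Build 1: 46→52
Sum = 5+20+24+36+46+52 = 183.

183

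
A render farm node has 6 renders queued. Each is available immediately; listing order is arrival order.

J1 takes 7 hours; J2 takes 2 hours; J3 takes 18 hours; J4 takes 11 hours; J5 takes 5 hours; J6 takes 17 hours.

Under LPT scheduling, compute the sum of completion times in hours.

270

LPT (decreasing processing time): J3 J6 J4 J1 J5 J2.
J3: 0→18
J6: 18→35
J4: 35→46
J1: 46→53
J5: 53→58
J2: 58→60
Sum = 18+35+46+53+58+60 = 270.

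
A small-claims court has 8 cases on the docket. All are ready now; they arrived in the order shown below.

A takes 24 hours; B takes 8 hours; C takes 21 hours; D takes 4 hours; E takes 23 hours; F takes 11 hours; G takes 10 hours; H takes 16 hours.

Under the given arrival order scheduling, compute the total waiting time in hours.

438

FIFO (arrival order): A B C D E F G H.
A: waits 0, runs 0→24
B: waits 24, runs 24→32
C: waits 32, runs 32→53
D: waits 53, runs 53→57
E: waits 57, runs 57→80
F: waits 80, runs 80→91
G: waits 91, runs 91→101
H: waits 101, runs 101→117
Sum = 0+24+32+53+57+80+91+101 = 438.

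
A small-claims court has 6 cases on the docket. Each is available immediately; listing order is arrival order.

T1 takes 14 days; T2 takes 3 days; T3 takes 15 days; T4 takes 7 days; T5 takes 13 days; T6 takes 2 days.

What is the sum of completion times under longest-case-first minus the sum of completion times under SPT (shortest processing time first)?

104

LPT (decreasing processing time): T3 T1 T5 T4 T2 T6.
T3: 0→15
T1: 15→29
T5: 29→42
T4: 42→49
T2: 49→52
T6: 52→54
Sum = 15+29+42+49+52+54 = 241.
SPT (increasing processing time): T6 T2 T4 T5 T1 T3.
T6: 0→2
T2: 2→5
T4: 5→12
T5: 12→25
T1: 25→39
T3: 39→54
Sum = 2+5+12+25+39+54 = 137.
Difference = 241 − 137 = 104.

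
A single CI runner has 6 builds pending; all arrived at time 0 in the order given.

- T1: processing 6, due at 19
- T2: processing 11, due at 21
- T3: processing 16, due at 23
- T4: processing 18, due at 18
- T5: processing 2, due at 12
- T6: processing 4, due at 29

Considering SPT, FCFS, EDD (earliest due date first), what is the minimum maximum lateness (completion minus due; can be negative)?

SPT (increasing processing time): T5 T6 T1 T2 T3 T4.
T5: 0→2, due 12, lateness -10
T6: 2→6, due 29, lateness -23
T1: 6→12, due 19, lateness -7
T2: 12→23, due 21, lateness 2
T3: 23→39, due 23, lateness 16
T4: 39→57, due 18, lateness 39
Maximum = 39.
FIFO (arrival order): T1 T2 T3 T4 T5 T6.
T1: 0→6, due 19, lateness -13
T2: 6→17, due 21, lateness -4
T3: 17→33, due 23, lateness 10
T4: 33→51, due 18, lateness 33
T5: 51→53, due 12, lateness 41
T6: 53→57, due 29, lateness 28
Maximum = 41.
EDD (increasing due date): T5 T4 T1 T2 T3 T6.
T5: 0→2, due 12, lateness -10
T4: 2→20, due 18, lateness 2
T1: 20→26, due 19, lateness 7
T2: 26→37, due 21, lateness 16
T3: 37→53, due 23, lateness 30
T6: 53→57, due 29, lateness 28
Maximum = 30.
SPT 39, FIFO 41, EDD 30 → minimum 30.

30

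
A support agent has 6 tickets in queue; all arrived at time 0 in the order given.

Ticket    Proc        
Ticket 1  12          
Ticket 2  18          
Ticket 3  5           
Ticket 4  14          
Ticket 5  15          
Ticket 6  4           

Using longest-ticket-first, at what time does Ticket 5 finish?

33

LPT (decreasing processing time): Ticket 2 Ticket 5 Ticket 4 Ticket 1 Ticket 3 Ticket 6.
Ticket 2: 0→18
Ticket 5: 18→33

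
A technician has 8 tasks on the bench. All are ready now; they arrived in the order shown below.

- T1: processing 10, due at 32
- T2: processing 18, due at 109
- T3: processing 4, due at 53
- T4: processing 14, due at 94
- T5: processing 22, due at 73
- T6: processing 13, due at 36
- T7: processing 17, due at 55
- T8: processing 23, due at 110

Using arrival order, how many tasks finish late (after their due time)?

3

FIFO (arrival order): T1 T2 T3 T4 T5 T6 T7 T8.
T1: 0→10, due 32, tardiness 0
T2: 10→28, due 109, tardiness 0
T3: 28→32, due 53, tardiness 0
T4: 32→46, due 94, tardiness 0
T5: 46→68, due 73, tardiness 0
T6: 68→81, due 36, tardiness 45
T7: 81→98, due 55, tardiness 43
T8: 98→121, due 110, tardiness 11
Late tasks: 3.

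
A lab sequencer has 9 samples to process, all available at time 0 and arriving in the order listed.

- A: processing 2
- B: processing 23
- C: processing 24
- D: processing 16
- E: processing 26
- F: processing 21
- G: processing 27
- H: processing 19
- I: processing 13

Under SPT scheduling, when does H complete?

SPT (increasing processing time): A I D H F B C E G.
A: 0→2
I: 2→15
D: 15→31
H: 31→50

50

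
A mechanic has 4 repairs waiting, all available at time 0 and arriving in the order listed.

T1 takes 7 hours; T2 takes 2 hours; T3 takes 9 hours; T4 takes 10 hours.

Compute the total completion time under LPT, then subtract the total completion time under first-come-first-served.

21

LPT (decreasing processing time): T4 T3 T1 T2.
T4: 0→10
T3: 10→19
T1: 19→26
T2: 26→28
Sum = 10+19+26+28 = 83.
FIFO (arrival order): T1 T2 T3 T4.
T1: 0→7
T2: 7→9
T3: 9→18
T4: 18→28
Sum = 7+9+18+28 = 62.
Difference = 83 − 62 = 21.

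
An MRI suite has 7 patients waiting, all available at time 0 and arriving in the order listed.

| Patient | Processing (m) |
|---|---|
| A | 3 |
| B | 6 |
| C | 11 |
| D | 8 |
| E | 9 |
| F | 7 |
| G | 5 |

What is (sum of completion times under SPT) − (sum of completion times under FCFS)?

SPT (increasing processing time): A G B F D E C.
A: 0→3
G: 3→8
B: 8→14
F: 14→21
D: 21→29
E: 29→38
C: 38→49
Sum = 3+8+14+21+29+38+49 = 162.
FIFO (arrival order): A B C D E F G.
A: 0→3
B: 3→9
C: 9→20
D: 20→28
E: 28→37
F: 37→44
G: 44→49
Sum = 3+9+20+28+37+44+49 = 190.
Difference = 162 − 190 = -28.

-28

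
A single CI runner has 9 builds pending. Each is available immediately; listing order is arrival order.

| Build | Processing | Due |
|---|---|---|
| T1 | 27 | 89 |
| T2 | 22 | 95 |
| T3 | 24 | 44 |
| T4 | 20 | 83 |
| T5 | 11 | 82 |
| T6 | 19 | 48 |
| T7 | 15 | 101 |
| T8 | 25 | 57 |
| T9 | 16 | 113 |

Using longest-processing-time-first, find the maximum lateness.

LPT (decreasing processing time): T1 T8 T3 T2 T4 T6 T9 T7 T5.
T1: 0→27, due 89, lateness -62
T8: 27→52, due 57, lateness -5
T3: 52→76, due 44, lateness 32
T2: 76→98, due 95, lateness 3
T4: 98→118, due 83, lateness 35
T6: 118→137, due 48, lateness 89
T9: 137→153, due 113, lateness 40
T7: 153→168, due 101, lateness 67
T5: 168→179, due 82, lateness 97
Maximum = 97.

97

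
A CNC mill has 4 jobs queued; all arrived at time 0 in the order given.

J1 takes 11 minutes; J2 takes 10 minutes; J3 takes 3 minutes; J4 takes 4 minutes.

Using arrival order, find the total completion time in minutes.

84

FIFO (arrival order): J1 J2 J3 J4.
J1: 0→11
J2: 11→21
J3: 21→24
J4: 24→28
Sum = 11+21+24+28 = 84.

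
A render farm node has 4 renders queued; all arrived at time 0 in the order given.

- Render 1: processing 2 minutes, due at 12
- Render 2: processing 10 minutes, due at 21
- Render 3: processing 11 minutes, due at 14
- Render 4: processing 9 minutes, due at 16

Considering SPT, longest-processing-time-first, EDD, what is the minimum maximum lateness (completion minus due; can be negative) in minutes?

SPT (increasing processing time): Render 1 Render 4 Render 2 Render 3.
Render 1: 0→2, due 12, lateness -10
Render 4: 2→11, due 16, lateness -5
Render 2: 11→21, due 21, lateness 0
Render 3: 21→32, due 14, lateness 18
Maximum = 18.
LPT (decreasing processing time): Render 3 Render 2 Render 4 Render 1.
Render 3: 0→11, due 14, lateness -3
Render 2: 11→21, due 21, lateness 0
Render 4: 21→30, due 16, lateness 14
Render 1: 30→32, due 12, lateness 20
Maximum = 20.
EDD (increasing due date): Render 1 Render 3 Render 4 Render 2.
Render 1: 0→2, due 12, lateness -10
Render 3: 2→13, due 14, lateness -1
Render 4: 13→22, due 16, lateness 6
Render 2: 22→32, due 21, lateness 11
Maximum = 11.
SPT 18, LPT 20, EDD 11 → minimum 11.

11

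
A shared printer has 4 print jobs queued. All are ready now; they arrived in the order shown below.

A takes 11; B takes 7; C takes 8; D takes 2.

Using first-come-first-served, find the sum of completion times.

83

FIFO (arrival order): A B C D.
A: 0→11
B: 11→18
C: 18→26
D: 26→28
Sum = 11+18+26+28 = 83.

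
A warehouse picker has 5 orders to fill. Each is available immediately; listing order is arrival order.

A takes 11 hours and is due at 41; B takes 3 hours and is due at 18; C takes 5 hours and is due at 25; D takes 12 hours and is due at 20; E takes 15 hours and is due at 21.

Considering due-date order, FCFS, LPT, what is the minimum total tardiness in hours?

24

EDD (increasing due date): B D E C A.
B: 0→3, due 18, tardiness 0
D: 3→15, due 20, tardiness 0
E: 15→30, due 21, tardiness 9
C: 30→35, due 25, tardiness 10
A: 35→46, due 41, tardiness 5
Sum = 0+0+9+10+5 = 24.
FIFO (arrival order): A B C D E.
A: 0→11, due 41, tardiness 0
B: 11→14, due 18, tardiness 0
C: 14→19, due 25, tardiness 0
D: 19→31, due 20, tardiness 11
E: 31→46, due 21, tardiness 25
Sum = 0+0+0+11+25 = 36.
LPT (decreasing processing time): E D A C B.
E: 0→15, due 21, tardiness 0
D: 15→27, due 20, tardiness 7
A: 27→38, due 41, tardiness 0
C: 38→43, due 25, tardiness 18
B: 43→46, due 18, tardiness 28
Sum = 0+7+0+18+28 = 53.
EDD 24, FIFO 36, LPT 53 → minimum 24.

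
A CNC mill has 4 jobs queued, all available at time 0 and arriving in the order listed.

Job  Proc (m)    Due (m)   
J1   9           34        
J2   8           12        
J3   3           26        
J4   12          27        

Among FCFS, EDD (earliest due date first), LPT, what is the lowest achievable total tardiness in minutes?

FIFO (arrival order): J1 J2 J3 J4.
J1: 0→9, due 34, tardiness 0
J2: 9→17, due 12, tardiness 5
J3: 17→20, due 26, tardiness 0
J4: 20→32, due 27, tardiness 5
Sum = 0+5+0+5 = 10.
EDD (increasing due date): J2 J3 J4 J1.
J2: 0→8, due 12, tardiness 0
J3: 8→11, due 26, tardiness 0
J4: 11→23, due 27, tardiness 0
J1: 23→32, due 34, tardiness 0
Sum = 0+0+0+0 = 0.
LPT (decreasing processing time): J4 J1 J2 J3.
J4: 0→12, due 27, tardiness 0
J1: 12→21, due 34, tardiness 0
J2: 21→29, due 12, tardiness 17
J3: 29→32, due 26, tardiness 6
Sum = 0+0+17+6 = 23.
FIFO 10, EDD 0, LPT 23 → minimum 0.

0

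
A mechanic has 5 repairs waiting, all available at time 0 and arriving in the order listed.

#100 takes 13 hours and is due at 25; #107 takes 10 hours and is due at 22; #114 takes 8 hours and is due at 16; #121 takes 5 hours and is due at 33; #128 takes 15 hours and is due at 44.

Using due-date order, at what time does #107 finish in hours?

18

EDD (increasing due date): #114 #107 #100 #121 #128.
#114: 0→8
#107: 8→18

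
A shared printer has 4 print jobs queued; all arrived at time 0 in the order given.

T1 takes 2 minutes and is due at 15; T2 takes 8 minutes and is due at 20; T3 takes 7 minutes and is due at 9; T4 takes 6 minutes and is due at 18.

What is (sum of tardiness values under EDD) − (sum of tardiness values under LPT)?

EDD (increasing due date): T3 T1 T4 T2.
T3: 0→7, due 9, tardiness 0
T1: 7→9, due 15, tardiness 0
T4: 9→15, due 18, tardiness 0
T2: 15→23, due 20, tardiness 3
Sum = 0+0+0+3 = 3.
LPT (decreasing processing time): T2 T3 T4 T1.
T2: 0→8, due 20, tardiness 0
T3: 8→15, due 9, tardiness 6
T4: 15→21, due 18, tardiness 3
T1: 21→23, due 15, tardiness 8
Sum = 0+6+3+8 = 17.
Difference = 3 − 17 = -14.

-14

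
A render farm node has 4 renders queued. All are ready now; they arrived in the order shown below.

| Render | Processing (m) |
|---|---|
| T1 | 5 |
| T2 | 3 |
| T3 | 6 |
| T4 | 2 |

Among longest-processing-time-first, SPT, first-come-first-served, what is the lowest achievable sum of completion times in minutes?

33

LPT (decreasing processing time): T3 T1 T2 T4.
T3: 0→6
T1: 6→11
T2: 11→14
T4: 14→16
Sum = 6+11+14+16 = 47.
SPT (increasing processing time): T4 T2 T1 T3.
T4: 0→2
T2: 2→5
T1: 5→10
T3: 10→16
Sum = 2+5+10+16 = 33.
FIFO (arrival order): T1 T2 T3 T4.
T1: 0→5
T2: 5→8
T3: 8→14
T4: 14→16
Sum = 5+8+14+16 = 43.
LPT 47, SPT 33, FIFO 43 → minimum 33.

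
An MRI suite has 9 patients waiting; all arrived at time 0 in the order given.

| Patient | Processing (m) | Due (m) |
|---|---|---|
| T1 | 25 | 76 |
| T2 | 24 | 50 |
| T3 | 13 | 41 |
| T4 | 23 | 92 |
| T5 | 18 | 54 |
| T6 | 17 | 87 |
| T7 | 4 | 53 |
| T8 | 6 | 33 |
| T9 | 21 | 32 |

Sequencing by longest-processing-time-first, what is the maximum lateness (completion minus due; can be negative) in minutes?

114

LPT (decreasing processing time): T1 T2 T4 T9 T5 T6 T3 T8 T7.
T1: 0→25, due 76, lateness -51
T2: 25→49, due 50, lateness -1
T4: 49→72, due 92, lateness -20
T9: 72→93, due 32, lateness 61
T5: 93→111, due 54, lateness 57
T6: 111→128, due 87, lateness 41
T3: 128→141, due 41, lateness 100
T8: 141→147, due 33, lateness 114
T7: 147→151, due 53, lateness 98
Maximum = 114.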